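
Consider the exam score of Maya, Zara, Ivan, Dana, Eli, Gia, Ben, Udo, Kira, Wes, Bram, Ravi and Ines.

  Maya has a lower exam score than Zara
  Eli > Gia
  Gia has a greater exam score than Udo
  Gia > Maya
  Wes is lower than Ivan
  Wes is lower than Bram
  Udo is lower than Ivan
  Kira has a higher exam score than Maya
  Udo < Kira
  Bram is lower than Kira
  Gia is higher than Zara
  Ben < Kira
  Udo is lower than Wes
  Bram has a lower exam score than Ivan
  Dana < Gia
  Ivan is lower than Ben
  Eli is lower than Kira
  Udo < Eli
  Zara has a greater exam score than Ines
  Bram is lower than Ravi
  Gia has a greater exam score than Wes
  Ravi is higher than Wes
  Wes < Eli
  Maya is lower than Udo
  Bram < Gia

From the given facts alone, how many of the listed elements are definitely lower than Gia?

From Gia the given relations immediately reach Dana, Maya, Udo, Zara, Wes, Bram.
From those, Ines — 7 in total.
No other element is forced below Gia by the given relations, so the count is 7.

7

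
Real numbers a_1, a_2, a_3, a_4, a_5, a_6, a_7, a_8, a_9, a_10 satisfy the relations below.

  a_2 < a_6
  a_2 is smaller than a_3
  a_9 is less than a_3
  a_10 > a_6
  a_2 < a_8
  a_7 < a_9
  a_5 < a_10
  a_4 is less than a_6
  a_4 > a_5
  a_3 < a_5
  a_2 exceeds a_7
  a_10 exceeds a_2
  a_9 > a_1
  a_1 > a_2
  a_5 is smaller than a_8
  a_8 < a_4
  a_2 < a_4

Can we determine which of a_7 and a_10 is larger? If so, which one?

The relevant relations are a_7 < a_2; a_2 < a_1; a_1 < a_9; a_9 < a_3; a_3 < a_5; a_5 < a_8; a_8 < a_4; a_4 < a_6; a_6 < a_10.
Together: a_7 < a_2 < a_1 < a_9 < a_3 < a_5 < a_8 < a_4 < a_6 < a_10.
So a_10 is larger.

a_10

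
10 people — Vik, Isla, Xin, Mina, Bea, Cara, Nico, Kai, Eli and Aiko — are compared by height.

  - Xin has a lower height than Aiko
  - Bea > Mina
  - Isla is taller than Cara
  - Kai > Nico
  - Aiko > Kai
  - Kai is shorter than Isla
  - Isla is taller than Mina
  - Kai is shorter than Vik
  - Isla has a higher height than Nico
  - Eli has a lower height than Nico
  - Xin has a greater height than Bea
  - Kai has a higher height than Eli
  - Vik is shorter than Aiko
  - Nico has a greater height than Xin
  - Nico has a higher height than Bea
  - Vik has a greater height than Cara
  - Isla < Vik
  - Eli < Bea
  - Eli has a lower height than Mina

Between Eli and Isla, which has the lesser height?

Eli < Mina and Mina < Bea give Eli < Bea.
With Bea < Nico: Eli < Mina < Bea < Nico.
With Nico < Kai: Eli < Mina < Bea < Nico < Kai.
With Kai < Isla: Eli < Mina < Bea < Nico < Kai < Isla.
So Eli < Isla; Eli is the shorter of the two.

Eli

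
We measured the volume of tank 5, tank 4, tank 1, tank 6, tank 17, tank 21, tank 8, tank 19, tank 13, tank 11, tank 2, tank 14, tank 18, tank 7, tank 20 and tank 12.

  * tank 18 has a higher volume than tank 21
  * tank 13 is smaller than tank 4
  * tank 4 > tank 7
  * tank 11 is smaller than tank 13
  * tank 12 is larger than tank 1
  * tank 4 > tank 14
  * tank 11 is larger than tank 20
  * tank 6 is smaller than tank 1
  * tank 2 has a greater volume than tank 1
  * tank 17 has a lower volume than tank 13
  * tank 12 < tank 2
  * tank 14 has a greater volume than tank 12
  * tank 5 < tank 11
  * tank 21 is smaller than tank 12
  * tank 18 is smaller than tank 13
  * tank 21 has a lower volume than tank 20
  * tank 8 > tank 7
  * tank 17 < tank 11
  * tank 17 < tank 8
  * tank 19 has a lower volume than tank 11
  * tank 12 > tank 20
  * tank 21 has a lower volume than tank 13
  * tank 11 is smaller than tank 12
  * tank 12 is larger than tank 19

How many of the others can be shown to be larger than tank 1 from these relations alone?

4

Directly above tank 1: tank 12, tank 2.
One step further: tank 14 (3 so far).
One step further: tank 4 (4 so far).
No other element is forced above tank 1 by the given relations, so the count is 4.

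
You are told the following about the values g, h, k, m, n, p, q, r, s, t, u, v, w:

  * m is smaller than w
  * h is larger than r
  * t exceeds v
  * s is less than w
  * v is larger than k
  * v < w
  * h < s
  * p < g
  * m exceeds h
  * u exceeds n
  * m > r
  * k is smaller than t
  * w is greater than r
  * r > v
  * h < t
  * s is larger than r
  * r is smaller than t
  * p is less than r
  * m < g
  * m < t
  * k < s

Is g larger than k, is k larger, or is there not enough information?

k < v and v < r give k < r.
With r < h: k < v < r < h.
With h < m: k < v < r < h < m.
Then m < g extends the chain to g.
So g is larger.

g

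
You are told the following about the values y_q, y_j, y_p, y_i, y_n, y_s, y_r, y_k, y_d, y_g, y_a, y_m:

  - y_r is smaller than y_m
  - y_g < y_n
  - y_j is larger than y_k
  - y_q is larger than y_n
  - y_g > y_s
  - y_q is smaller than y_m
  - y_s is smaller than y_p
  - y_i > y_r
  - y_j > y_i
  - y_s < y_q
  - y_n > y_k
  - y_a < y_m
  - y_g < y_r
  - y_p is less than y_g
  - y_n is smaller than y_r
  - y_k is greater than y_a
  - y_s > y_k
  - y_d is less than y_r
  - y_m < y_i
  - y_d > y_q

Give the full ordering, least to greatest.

y_a < y_k < y_s < y_p < y_g < y_n < y_q < y_d < y_r < y_m < y_i < y_j

Nothing is placed below y_a, so it is least; from there y_a < y_k; y_k < y_s; y_s < y_p; y_p < y_g; y_g < y_n; y_n < y_q; y_q < y_d; y_d < y_r; y_r < y_m; y_m < y_i; y_i < y_j, each given directly.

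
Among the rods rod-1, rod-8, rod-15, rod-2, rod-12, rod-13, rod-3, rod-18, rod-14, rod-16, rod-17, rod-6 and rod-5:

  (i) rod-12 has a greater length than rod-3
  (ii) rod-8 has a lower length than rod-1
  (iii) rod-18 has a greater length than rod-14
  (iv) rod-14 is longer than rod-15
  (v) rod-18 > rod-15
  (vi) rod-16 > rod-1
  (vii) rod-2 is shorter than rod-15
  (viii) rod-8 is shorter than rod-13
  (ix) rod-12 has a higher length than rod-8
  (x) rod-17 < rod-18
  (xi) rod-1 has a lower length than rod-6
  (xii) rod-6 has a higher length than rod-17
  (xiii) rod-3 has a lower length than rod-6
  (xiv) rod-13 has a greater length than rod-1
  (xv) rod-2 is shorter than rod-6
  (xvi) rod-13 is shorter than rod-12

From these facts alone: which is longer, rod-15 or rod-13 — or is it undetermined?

Following every chain through rod-15: above rod-15 we get rod-14, rod-18; below rod-15 we get rod-2.
rod-13 is not reached, and no chain runs the other way from rod-13 to rod-15.
So the given relations leave the order of rod-15 and rod-13 undetermined.

undetermined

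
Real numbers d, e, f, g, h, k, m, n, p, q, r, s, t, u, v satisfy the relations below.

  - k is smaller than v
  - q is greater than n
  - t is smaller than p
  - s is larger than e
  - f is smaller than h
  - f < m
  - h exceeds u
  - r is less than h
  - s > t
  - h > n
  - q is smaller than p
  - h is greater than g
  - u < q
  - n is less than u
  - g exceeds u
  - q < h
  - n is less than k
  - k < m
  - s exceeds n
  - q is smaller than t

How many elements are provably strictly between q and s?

Chaining upward from q reaches: t, h, p.
Chaining downward from s reaches: n, u, e, t.
Strictly between q and s are those in both lists: t — 1 element.

1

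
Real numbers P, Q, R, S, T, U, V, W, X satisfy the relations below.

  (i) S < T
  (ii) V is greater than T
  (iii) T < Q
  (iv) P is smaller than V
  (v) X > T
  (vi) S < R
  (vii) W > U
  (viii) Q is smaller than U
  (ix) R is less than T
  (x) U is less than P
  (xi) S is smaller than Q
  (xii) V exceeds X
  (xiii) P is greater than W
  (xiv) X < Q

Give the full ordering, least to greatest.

Each adjacent pair is fixed by a given relation: S < R; R < T; T < X; X < Q; Q < U; U < W; W < P; P < V. Chaining them end to end gives the full order.

S < R < T < X < Q < U < W < P < V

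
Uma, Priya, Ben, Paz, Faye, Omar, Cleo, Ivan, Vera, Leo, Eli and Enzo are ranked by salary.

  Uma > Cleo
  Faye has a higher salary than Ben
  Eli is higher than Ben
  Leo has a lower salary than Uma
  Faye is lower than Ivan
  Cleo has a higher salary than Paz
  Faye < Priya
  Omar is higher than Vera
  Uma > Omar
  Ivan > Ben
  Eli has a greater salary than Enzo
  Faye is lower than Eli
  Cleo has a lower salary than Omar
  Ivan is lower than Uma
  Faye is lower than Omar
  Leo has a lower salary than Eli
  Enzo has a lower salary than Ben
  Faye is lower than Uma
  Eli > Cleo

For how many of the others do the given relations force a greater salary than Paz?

4

The elements the relations force above Paz are Cleo, Omar, Eli, Uma — no chain reaches any other.
That is 4.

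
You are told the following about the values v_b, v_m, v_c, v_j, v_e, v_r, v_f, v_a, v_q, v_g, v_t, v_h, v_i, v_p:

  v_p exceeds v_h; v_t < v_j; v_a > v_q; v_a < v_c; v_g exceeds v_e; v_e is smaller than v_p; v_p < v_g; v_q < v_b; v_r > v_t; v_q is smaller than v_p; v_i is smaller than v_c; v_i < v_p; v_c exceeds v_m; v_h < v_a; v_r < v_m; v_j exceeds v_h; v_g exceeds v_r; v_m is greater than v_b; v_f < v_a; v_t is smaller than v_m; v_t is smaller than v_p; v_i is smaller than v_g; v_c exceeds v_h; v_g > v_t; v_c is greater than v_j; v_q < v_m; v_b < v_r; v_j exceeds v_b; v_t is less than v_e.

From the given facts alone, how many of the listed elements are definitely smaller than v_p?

From v_p the given relations immediately reach v_t, v_h, v_i, v_e, v_q.
Nothing else is reachable below v_p; 5 in all.

5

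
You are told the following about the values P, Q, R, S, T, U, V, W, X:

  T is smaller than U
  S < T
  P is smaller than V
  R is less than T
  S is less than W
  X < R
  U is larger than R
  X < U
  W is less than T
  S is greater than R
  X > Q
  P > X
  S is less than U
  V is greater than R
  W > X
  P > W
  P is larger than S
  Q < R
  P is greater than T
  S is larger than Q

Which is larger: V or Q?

Q < X < R < S < W < T < P < V, by transitivity through X, R, S, W, T, P.
So Q < V; V is the larger of the two.

V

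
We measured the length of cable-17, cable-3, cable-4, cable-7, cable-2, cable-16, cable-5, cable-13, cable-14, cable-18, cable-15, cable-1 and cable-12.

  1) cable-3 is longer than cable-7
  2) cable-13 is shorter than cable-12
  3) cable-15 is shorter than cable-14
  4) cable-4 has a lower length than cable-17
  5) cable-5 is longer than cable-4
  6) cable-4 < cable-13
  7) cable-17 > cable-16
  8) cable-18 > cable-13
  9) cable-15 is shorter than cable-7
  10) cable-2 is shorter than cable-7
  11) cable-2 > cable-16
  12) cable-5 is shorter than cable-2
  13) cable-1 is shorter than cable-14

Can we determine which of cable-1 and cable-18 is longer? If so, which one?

Following every chain through cable-1: above cable-1 we get cable-14.
cable-18 is not reached, and no chain runs the other way from cable-18 to cable-1.
So the given relations leave the order of cable-1 and cable-18 undetermined.

undetermined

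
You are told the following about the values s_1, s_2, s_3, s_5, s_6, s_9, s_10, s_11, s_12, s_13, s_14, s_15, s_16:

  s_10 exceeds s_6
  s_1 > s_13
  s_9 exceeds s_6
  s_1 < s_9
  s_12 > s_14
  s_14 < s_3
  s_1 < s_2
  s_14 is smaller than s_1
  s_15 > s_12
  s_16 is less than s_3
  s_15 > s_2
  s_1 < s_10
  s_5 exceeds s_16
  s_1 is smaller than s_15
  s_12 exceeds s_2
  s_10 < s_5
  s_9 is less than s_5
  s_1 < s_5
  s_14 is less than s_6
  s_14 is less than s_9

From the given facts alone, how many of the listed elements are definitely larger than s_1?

Directly above s_1: s_9, s_10, s_2, s_5, s_15.
One step further: s_12 (6 so far).
No other element is forced above s_1 by the given relations, so the count is 6.

6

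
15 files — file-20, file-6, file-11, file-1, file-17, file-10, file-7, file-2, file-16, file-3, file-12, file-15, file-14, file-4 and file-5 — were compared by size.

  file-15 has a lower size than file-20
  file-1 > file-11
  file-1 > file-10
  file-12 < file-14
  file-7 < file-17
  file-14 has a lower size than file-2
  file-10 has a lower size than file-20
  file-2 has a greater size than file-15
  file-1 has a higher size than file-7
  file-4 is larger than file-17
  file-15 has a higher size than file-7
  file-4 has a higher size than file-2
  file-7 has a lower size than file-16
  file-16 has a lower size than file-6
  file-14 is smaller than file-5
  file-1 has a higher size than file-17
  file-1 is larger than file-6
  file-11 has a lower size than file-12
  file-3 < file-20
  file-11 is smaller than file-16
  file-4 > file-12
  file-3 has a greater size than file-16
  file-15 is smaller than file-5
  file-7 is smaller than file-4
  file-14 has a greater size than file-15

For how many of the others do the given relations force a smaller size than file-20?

Directly below file-20: file-15, file-10, file-3.
One step further: file-7, file-16 (5 so far).
One step further: file-11 (6 so far).
No other element is forced below file-20 by the given relations, so the count is 6.

6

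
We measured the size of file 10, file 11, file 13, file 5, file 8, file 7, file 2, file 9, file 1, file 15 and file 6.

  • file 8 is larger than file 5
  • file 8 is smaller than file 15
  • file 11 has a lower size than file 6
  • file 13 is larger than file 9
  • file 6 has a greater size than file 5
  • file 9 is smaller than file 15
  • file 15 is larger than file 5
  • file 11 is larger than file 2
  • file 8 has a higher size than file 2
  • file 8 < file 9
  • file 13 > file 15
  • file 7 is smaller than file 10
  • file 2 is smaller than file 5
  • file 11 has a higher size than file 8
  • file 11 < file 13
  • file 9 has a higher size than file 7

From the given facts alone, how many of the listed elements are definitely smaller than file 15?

5

From file 15 the given relations immediately reach file 5, file 8, file 9.
From those, file 7, file 2 — 5 in total.
Nothing else is reachable below file 15; 5 in all.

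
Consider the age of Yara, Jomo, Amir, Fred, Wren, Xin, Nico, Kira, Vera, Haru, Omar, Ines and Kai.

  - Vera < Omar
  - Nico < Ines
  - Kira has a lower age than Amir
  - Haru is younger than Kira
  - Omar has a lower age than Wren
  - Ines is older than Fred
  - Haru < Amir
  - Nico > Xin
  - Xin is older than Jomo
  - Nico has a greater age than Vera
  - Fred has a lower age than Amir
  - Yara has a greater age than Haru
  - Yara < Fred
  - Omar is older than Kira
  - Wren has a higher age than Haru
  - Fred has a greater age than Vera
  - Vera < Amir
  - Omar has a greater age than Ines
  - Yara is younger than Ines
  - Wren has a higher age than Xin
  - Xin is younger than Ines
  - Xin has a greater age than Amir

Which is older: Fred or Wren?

The relevant relations are Fred < Amir; Amir < Xin; Xin < Nico; Nico < Ines; Ines < Omar; Omar < Wren.
Together: Fred < Amir < Xin < Nico < Ines < Omar < Wren.
So Fred < Wren; Wren is the older of the two.

Wren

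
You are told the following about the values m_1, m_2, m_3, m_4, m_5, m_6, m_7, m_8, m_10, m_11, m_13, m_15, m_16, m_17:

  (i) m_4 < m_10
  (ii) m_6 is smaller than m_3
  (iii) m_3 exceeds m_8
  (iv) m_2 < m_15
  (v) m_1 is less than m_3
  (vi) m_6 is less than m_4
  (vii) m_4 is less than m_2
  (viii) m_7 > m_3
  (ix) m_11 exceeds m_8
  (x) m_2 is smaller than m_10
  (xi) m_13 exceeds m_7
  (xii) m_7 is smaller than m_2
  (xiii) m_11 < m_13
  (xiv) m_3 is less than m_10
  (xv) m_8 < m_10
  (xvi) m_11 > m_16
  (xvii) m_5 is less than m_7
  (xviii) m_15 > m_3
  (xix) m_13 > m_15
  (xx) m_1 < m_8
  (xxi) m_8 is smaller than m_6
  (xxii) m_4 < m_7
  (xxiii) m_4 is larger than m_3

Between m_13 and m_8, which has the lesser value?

m_8

Chaining the given relations: m_8 < m_6 < m_3 < m_4 < m_7 < m_2 < m_15 < m_13.
So m_8 < m_13; m_8 is the smaller of the two.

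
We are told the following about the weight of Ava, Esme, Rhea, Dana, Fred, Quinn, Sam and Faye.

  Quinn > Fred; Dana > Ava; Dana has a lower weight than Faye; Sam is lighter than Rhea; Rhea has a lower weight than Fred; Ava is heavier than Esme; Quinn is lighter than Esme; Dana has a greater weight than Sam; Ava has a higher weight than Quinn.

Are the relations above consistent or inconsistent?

consistent

The single ordering Sam < Rhea < Fred < Quinn < Esme < Ava < Dana < Faye satisfies every listed relation, so no contradiction arises.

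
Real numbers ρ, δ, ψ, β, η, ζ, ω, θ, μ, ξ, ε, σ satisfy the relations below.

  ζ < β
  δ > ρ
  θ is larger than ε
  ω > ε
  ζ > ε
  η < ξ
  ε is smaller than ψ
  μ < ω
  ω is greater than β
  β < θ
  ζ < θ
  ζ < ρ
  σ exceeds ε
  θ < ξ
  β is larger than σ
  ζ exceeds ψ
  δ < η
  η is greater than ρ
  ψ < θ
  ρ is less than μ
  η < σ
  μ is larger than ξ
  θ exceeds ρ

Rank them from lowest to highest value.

ε < ψ < ζ < ρ < δ < η < σ < β < θ < ξ < μ < ω

Each adjacent pair is fixed by a given relation: ε < ψ; ψ < ζ; ζ < ρ; ρ < δ; δ < η; η < σ; σ < β; β < θ; θ < ξ; ξ < μ; μ < ω. Chaining them end to end gives the full order.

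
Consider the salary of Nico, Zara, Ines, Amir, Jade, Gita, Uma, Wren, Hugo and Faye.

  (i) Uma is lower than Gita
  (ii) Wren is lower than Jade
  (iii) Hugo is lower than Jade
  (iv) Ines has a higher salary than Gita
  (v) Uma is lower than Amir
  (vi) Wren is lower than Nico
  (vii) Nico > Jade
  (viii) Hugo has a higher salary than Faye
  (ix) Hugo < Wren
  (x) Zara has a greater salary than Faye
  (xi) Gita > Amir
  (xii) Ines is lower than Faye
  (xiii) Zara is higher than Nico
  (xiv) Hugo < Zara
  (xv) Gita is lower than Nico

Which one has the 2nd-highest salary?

Nico

The consecutive relations fix a unique order: Uma < Amir < Gita < Ines < Faye < Hugo < Wren < Jade < Nico < Zara.
The 2nd largest is Nico.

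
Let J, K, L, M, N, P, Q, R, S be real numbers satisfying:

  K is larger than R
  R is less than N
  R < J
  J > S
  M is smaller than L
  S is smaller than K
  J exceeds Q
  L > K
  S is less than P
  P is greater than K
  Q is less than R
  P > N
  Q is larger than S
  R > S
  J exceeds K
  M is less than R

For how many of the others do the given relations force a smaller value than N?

4

Directly below N: R.
One step further: S, Q, M (4 so far).
No other element is forced below N by the given relations, so the count is 4.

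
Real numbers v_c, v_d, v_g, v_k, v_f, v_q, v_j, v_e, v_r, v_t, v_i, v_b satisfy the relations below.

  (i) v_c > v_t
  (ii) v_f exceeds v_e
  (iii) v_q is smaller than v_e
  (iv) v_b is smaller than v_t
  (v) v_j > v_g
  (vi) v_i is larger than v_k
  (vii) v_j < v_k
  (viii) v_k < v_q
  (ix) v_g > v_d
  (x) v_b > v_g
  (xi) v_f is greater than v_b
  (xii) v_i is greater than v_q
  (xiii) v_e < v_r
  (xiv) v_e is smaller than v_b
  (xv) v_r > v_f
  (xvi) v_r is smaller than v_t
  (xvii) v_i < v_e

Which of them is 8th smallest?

v_b

Piecing the relations together gives one ordering: v_d < v_g < v_j < v_k < v_q < v_i < v_e < v_b < v_f < v_r < v_t < v_c.
Counting 8 from the smallest end gives v_b.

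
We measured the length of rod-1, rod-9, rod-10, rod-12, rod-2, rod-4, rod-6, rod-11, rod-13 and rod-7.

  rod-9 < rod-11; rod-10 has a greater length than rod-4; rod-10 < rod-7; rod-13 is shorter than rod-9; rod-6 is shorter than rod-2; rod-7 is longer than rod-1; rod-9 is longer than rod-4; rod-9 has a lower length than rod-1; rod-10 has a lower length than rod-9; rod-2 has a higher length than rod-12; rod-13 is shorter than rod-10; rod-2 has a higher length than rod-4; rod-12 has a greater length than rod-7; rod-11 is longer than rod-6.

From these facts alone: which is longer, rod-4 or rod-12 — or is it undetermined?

rod-12

rod-4 < rod-10 < rod-9 < rod-1 < rod-7 < rod-12, by transitivity through rod-10, rod-9, rod-1, rod-7.
So rod-12 is longer.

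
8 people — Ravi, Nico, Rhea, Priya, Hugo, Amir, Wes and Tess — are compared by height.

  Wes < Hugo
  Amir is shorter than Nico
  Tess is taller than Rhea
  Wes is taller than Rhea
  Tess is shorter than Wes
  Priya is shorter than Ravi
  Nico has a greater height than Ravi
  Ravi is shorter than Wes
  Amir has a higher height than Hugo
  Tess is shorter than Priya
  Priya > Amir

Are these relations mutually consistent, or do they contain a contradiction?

We have Amir < Priya stated directly, yet also Priya < Ravi < Wes < Hugo < Amir by chaining the others — so Priya < Amir. Contradiction.

inconsistent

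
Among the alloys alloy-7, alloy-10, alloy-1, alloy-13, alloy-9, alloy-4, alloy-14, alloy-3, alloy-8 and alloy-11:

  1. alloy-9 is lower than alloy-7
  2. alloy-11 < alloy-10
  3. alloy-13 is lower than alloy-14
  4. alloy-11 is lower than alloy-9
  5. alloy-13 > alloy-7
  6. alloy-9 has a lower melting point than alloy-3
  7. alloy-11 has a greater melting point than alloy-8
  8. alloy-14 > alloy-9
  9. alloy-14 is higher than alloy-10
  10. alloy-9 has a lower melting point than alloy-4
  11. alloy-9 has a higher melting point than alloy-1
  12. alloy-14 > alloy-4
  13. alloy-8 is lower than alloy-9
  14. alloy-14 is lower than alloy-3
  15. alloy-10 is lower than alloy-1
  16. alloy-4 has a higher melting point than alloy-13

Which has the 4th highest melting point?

The consecutive relations fix a unique order: alloy-8 < alloy-11 < alloy-10 < alloy-1 < alloy-9 < alloy-7 < alloy-13 < alloy-4 < alloy-14 < alloy-3.
The 4th largest is alloy-13.

alloy-13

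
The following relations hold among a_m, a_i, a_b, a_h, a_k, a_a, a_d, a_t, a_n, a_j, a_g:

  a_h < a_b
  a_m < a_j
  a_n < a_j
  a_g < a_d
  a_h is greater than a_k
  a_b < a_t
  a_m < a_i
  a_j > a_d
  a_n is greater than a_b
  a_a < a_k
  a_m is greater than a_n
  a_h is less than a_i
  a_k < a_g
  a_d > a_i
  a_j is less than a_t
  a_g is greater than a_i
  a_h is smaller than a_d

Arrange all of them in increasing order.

a_a < a_k < a_h < a_b < a_n < a_m < a_i < a_g < a_d < a_j < a_t

Nothing is placed below a_a, so it is least; from there a_a < a_k; a_k < a_h; a_h < a_b; a_b < a_n; a_n < a_m; a_m < a_i; a_i < a_g; a_g < a_d; a_d < a_j; a_j < a_t, each given directly.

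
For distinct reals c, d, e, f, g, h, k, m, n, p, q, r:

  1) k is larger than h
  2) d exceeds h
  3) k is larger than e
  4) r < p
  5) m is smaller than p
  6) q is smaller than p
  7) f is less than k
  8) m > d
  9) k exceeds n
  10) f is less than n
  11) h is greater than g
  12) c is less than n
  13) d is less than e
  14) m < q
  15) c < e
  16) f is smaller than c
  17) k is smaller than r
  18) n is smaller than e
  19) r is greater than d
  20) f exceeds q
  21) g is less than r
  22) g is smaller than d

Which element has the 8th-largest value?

Chaining the given pairs: g < h < d < m < q < f < c < n < e < k < r < p.
The 8th largest is q.

q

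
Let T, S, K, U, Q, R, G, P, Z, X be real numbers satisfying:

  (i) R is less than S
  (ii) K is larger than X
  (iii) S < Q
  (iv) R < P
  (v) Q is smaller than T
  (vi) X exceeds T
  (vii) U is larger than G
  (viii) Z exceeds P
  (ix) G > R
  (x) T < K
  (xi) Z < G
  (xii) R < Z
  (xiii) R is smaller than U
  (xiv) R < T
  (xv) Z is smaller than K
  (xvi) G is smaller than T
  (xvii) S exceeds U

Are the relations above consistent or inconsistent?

The single ordering R < P < Z < G < U < S < Q < T < X < K satisfies every listed relation, so no contradiction arises.

consistent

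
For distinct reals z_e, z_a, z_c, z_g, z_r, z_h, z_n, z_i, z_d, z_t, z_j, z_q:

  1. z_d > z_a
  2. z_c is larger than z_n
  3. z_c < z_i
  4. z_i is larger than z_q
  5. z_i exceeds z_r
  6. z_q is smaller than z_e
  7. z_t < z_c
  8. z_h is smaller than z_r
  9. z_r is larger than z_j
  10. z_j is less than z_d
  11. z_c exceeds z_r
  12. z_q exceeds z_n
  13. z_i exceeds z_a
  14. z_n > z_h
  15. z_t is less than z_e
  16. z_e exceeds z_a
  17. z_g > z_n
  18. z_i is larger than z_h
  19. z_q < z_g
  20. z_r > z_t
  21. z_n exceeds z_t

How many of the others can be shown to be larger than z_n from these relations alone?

5

From z_n the given relations immediately reach z_q, z_g, z_c.
From those, z_e, z_i — 5 in total.
Nothing else is reachable above z_n; 5 in all.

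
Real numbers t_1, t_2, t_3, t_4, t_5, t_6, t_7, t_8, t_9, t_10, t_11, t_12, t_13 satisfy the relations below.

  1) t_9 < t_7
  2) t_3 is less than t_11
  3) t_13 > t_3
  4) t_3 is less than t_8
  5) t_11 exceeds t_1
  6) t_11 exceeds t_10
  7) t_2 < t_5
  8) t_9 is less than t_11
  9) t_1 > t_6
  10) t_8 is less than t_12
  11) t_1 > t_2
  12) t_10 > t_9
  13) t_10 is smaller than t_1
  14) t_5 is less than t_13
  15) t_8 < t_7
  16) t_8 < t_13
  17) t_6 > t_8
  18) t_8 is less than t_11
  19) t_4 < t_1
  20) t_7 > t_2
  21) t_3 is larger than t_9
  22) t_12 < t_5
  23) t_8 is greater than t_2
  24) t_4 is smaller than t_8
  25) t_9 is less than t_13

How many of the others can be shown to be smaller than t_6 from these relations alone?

5

Directly below t_6: t_8.
One step further: t_2, t_4, t_3 (4 so far).
One step further: t_9 (5 so far).
No other element is forced below t_6 by the given relations, so the count is 5.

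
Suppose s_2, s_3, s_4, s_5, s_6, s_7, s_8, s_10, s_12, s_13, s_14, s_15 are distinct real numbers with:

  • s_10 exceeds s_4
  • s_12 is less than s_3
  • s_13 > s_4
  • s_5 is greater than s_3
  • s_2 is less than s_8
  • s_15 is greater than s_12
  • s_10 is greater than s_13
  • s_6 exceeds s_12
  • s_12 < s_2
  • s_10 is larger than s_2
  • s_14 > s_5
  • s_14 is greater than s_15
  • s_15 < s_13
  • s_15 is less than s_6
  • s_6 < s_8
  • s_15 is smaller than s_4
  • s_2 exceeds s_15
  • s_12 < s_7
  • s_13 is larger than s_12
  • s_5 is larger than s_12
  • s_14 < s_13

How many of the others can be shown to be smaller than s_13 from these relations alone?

6

Directly below s_13: s_12, s_15, s_4, s_14.
One step further: s_5 (5 so far).
One step further: s_3 (6 so far).
Nothing else is reachable below s_13; 6 in all.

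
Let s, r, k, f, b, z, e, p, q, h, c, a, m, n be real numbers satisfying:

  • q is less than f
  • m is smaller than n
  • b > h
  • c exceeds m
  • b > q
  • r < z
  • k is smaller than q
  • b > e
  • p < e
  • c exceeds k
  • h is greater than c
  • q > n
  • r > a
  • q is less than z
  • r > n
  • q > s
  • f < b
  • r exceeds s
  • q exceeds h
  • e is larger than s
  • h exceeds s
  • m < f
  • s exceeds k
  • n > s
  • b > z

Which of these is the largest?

Chaining downward from b: directly below it, h, q, f, e, z; then m, k, s, c, n, r, p; then a.
That covers every other element, and nothing is given above b, so b is the largest.

b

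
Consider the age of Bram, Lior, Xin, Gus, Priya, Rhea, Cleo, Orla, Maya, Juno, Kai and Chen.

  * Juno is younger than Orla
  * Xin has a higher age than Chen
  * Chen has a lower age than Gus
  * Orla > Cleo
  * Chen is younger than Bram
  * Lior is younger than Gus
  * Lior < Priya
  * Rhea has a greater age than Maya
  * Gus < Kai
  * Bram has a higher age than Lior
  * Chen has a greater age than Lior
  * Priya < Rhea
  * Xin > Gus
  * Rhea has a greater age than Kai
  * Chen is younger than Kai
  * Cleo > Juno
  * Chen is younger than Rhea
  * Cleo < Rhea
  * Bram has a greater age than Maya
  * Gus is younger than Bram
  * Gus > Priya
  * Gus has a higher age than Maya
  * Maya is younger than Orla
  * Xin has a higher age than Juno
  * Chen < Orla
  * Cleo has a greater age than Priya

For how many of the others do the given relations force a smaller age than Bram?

5

From Bram the given relations immediately reach Lior, Chen, Maya, Gus.
From those, Priya — 5 in total.
No other element is forced below Bram by the given relations, so the count is 5.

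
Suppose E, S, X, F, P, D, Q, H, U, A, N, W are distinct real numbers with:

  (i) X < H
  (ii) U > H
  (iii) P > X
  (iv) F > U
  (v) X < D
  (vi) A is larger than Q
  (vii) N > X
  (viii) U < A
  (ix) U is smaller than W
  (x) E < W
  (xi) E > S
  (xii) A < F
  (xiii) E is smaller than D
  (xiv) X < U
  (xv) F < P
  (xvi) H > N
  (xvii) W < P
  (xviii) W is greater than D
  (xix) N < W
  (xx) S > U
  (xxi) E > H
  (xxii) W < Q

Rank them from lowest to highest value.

The consecutive links are each given: X < N; N < H; H < U; U < S; S < E; E < D; D < W; W < Q; Q < A; A < F; F < P.

X < N < H < U < S < E < D < W < Q < A < F < P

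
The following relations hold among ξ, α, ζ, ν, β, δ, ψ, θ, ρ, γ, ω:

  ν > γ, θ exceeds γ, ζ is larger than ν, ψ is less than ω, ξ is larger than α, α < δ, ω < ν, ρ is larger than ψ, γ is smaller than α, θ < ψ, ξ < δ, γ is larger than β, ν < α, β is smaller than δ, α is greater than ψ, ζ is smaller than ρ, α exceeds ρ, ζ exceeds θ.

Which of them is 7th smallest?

Piecing the relations together gives one ordering: β < γ < θ < ψ < ω < ν < ζ < ρ < α < ξ < δ.
The 7th smallest is ζ.

ζ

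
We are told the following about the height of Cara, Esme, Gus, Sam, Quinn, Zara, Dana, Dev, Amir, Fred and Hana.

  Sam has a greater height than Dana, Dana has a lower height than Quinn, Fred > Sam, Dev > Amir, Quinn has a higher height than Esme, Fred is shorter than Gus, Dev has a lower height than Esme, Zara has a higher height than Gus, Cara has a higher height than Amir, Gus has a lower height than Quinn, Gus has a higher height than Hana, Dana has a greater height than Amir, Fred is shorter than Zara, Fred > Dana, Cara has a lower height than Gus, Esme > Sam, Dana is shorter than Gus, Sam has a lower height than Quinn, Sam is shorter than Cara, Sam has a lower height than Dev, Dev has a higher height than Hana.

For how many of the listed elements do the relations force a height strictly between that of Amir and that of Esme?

3

The relations place Amir below Esme. An element lies strictly between them when it is forced above Amir and also forced below Esme.
Above Amir: {Dana, Sam, Fred, Cara, Dev, Gus, Zara, Quinn}. Below Esme: {Hana, Dana, Sam, Dev}.
Intersection: {Dana, Sam, Dev} — 3.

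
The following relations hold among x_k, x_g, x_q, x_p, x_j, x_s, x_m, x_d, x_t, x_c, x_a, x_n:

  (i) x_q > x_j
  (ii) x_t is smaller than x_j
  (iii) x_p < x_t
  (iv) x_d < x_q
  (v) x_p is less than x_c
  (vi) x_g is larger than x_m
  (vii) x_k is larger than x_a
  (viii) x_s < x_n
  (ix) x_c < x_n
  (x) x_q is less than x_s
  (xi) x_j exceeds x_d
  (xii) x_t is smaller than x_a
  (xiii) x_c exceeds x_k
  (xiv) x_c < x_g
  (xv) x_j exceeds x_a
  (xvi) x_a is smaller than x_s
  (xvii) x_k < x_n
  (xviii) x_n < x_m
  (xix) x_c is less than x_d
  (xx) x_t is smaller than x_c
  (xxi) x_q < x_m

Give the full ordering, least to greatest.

Nothing is placed below x_p, so it is least; from there x_p < x_t; x_t < x_a; x_a < x_k; x_k < x_c; x_c < x_d; x_d < x_j; x_j < x_q; x_q < x_s; x_s < x_n; x_n < x_m; x_m < x_g, each given directly.

x_p < x_t < x_a < x_k < x_c < x_d < x_j < x_q < x_s < x_n < x_m < x_g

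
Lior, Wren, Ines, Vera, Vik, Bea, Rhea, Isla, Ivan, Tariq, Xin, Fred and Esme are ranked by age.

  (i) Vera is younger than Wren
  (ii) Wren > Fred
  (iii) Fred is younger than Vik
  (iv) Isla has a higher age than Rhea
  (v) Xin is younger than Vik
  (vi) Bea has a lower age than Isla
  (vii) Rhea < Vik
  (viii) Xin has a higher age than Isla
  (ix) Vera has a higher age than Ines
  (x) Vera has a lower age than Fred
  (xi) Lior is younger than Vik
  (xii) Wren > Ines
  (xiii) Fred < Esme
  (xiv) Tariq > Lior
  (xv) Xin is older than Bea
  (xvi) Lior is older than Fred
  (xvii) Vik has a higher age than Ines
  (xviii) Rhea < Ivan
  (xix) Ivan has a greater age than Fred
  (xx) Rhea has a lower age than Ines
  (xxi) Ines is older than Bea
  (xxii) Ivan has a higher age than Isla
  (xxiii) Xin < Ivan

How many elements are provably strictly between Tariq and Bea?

Chaining upward from Bea reaches: Ines, Vera, Fred, Lior, Isla, Xin, Vik, Esme, Ivan, Wren.
Chaining downward from Tariq reaches: Rhea, Ines, Vera, Fred, Lior.
Strictly between Bea and Tariq are those in both lists: Ines, Vera, Fred, Lior — 4 elements.

4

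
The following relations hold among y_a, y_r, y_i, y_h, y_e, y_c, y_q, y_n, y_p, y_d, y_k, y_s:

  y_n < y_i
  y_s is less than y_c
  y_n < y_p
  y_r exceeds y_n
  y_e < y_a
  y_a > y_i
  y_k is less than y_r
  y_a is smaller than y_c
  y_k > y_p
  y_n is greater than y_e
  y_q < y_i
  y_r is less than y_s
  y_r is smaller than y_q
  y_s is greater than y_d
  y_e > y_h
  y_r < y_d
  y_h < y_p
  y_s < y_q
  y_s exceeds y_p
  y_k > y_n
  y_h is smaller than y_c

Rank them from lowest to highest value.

y_h < y_e < y_n < y_p < y_k < y_r < y_d < y_s < y_q < y_i < y_a < y_c

The consecutive links are each given: y_h < y_e; y_e < y_n; y_n < y_p; y_p < y_k; y_k < y_r; y_r < y_d; y_d < y_s; y_s < y_q; y_q < y_i; y_i < y_a; y_a < y_c.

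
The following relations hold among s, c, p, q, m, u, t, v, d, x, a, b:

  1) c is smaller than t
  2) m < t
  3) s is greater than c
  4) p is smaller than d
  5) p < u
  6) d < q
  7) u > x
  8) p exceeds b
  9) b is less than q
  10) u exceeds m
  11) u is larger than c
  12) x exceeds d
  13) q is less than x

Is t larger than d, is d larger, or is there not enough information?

Following every chain through d: above d we get q, x, u; below d we get b, p.
t is not reached, and no chain runs the other way from t to d.
So the given relations leave the order of d and t undetermined.

undetermined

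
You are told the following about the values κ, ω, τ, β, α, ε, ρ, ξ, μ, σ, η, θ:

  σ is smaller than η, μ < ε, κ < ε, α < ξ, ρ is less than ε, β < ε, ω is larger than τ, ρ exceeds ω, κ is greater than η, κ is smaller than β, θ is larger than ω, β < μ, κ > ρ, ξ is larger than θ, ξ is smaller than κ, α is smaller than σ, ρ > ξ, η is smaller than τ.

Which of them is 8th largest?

The consecutive relations fix a unique order: α < σ < η < τ < ω < θ < ξ < ρ < κ < β < μ < ε.
The 8th largest is ω.

ω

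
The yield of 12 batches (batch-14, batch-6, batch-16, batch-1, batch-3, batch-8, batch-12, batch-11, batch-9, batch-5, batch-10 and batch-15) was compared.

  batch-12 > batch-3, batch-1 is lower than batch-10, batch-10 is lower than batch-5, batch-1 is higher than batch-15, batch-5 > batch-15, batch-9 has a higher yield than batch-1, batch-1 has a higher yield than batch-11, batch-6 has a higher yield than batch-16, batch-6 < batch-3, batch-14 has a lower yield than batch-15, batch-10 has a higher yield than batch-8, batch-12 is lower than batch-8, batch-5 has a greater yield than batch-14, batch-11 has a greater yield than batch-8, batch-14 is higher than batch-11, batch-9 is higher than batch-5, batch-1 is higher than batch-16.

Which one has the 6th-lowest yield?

batch-11

Chaining the given pairs: batch-16 < batch-6 < batch-3 < batch-12 < batch-8 < batch-11 < batch-14 < batch-15 < batch-1 < batch-10 < batch-5 < batch-9.
The 6th smallest is batch-11.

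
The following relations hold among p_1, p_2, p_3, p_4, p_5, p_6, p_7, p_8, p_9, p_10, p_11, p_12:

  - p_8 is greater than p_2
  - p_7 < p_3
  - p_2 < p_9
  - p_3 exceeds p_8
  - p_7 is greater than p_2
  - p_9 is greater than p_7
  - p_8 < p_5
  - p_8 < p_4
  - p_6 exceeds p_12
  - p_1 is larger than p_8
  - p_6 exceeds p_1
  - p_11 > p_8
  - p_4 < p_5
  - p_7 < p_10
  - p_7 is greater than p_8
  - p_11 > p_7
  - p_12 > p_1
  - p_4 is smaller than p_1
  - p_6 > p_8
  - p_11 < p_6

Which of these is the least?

p_8 is not least since p_2 < p_8; p_7 is not least since p_2 < p_7; p_10 is not least since p_7 < p_10; p_4 is not least since p_8 < p_4; p_1 is not least since p_4 < p_1; p_11 is not least since p_8 < p_11; p_3 is not least since p_7 < p_3; p_9 is not least since p_2 < p_9; p_12 is not least since p_1 < p_12; p_5 is not least since p_4 < p_5; p_6 is not least since p_12 < p_6.
Only p_2 has nothing below it, so p_2 is the least.

p_2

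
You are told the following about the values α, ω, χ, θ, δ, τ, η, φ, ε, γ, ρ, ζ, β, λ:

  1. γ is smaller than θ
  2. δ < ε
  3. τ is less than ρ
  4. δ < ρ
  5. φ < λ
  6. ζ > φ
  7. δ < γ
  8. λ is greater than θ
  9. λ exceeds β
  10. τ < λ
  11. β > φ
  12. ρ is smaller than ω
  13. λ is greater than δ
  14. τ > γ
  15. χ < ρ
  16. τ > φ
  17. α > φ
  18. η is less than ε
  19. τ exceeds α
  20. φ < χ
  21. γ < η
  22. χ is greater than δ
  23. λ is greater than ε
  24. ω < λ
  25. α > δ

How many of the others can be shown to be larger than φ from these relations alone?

8

From φ the given relations immediately reach ζ, β, α, χ, τ, λ.
From those, ρ — 7 in total.
From those, ω — 8 in total.
Nothing else is reachable above φ; 8 in all.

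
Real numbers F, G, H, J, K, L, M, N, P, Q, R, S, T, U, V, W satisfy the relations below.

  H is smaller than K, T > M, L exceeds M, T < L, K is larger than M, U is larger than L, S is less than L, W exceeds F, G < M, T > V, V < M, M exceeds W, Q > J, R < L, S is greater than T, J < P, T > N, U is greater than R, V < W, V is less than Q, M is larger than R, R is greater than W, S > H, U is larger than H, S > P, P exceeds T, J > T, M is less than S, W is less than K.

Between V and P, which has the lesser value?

Link the given pairs in sequence: V < W; W < R; R < M; M < T; T < J; J < P.
Chaining these gives V < W < R < M < T < J < P.
So V < P; V is the smaller of the two.

V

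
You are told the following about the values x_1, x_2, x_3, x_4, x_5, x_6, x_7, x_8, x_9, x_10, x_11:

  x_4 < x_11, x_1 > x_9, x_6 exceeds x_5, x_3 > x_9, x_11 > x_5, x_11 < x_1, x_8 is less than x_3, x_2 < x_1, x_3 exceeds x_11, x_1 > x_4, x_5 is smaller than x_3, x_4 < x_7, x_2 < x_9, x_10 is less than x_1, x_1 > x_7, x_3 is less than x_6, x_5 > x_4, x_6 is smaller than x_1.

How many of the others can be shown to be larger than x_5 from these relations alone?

4

From x_5 the given relations immediately reach x_11, x_3, x_6.
From those, x_1 — 4 in total.
No other element is forced above x_5 by the given relations, so the count is 4.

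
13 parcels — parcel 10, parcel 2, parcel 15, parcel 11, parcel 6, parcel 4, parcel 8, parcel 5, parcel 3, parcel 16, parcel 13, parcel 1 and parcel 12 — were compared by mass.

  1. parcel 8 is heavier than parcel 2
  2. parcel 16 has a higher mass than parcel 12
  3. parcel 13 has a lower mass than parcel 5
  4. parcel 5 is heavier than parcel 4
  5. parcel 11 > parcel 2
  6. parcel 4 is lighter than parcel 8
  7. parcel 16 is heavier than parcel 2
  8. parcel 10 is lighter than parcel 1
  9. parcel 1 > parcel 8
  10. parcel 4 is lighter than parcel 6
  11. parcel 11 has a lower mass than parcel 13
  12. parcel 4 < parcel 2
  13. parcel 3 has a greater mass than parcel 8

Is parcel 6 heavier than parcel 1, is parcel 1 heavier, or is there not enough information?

undetermined

Following every chain through parcel 6: below parcel 6 we get parcel 4.
parcel 1 is not reached, and no chain runs the other way from parcel 1 to parcel 6.
So the given relations leave the order of parcel 6 and parcel 1 undetermined.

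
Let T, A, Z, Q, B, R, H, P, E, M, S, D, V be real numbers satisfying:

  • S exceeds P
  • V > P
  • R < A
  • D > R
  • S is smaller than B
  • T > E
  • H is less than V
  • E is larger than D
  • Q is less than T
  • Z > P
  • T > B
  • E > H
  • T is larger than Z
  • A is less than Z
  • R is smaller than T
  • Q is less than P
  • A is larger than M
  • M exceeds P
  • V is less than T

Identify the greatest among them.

T

Q is not greatest since Q < P; P is not greatest since P < S; H is not greatest since H < V; M is not greatest since M < A; R is not greatest since R < T; A is not greatest since A < Z; S is not greatest since S < B; D is not greatest since D < E; V is not greatest since V < T; Z is not greatest since Z < T; E is not greatest since E < T; B is not greatest since B < T.
Only T has nothing above it, so T is the greatest.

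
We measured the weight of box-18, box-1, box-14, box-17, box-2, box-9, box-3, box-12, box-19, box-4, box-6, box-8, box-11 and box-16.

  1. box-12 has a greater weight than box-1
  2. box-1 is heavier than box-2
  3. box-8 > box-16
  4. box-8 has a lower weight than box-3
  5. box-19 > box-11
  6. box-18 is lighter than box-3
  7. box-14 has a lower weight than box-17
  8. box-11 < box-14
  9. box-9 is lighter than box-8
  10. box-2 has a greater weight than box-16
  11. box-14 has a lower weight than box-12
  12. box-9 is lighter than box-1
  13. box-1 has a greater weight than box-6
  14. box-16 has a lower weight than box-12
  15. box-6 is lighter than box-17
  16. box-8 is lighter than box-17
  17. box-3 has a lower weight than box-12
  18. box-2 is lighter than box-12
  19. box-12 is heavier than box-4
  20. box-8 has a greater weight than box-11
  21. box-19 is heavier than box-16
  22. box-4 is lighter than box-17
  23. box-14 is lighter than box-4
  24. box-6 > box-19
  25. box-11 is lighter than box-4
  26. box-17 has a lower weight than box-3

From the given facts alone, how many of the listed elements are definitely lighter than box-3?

10

From box-3 the given relations immediately reach box-8, box-18, box-17.
From those, box-9, box-16, box-11, box-14, box-6, box-4 — 9 in total.
From those, box-19 — 10 in total.
Nothing else is reachable below box-3; 10 in all.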